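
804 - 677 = 127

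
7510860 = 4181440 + 3329420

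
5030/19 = 264 + 14/19 = 264.74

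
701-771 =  - 70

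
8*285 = 2280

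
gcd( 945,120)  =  15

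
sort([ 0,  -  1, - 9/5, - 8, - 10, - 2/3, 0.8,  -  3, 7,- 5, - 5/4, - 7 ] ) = [ - 10, - 8, - 7, - 5, - 3 ,- 9/5, - 5/4, - 1, - 2/3, 0, 0.8,7 ] 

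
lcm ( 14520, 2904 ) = 14520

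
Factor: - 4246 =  - 2^1*11^1*193^1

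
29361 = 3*9787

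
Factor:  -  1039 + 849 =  - 190= -2^1*5^1* 19^1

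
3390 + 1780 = 5170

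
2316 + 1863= 4179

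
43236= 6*7206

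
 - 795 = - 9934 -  - 9139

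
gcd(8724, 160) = 4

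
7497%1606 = 1073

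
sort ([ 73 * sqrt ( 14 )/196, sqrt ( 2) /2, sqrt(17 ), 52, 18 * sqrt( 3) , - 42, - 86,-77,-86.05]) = [-86.05,  -  86,-77,  -  42, sqrt( 2 )/2, 73*sqrt(14) /196, sqrt ( 17), 18 *sqrt(3), 52]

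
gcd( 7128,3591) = 27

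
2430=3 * 810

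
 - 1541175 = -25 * 61647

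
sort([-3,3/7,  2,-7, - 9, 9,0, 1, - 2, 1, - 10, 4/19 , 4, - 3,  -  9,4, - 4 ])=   [ - 10, - 9, - 9, - 7 , - 4, - 3, - 3, - 2, 0, 4/19, 3/7 , 1, 1,2, 4,  4,  9] 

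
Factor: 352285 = 5^1*70457^1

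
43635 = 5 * 8727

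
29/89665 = 29/89665 =0.00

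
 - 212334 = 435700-648034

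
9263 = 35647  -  26384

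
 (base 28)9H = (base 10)269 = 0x10D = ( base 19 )E3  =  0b100001101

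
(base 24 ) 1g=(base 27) 1d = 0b101000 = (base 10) 40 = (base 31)19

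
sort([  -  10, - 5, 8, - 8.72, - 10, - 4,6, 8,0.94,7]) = [  -  10 , - 10, - 8.72,  -  5, - 4, 0.94, 6, 7 , 8, 8 ]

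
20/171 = 20/171= 0.12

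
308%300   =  8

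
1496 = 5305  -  3809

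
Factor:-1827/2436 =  - 2^( - 2)*3^1=-3/4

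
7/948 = 7/948  =  0.01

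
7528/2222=3764/1111 = 3.39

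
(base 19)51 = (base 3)10120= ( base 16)60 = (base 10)96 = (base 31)33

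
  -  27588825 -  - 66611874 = 39023049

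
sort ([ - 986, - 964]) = [-986, - 964] 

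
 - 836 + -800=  - 1636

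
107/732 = 107/732 = 0.15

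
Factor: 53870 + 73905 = 5^2*19^1*269^1 = 127775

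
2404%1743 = 661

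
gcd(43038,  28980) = 18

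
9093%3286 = 2521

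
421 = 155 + 266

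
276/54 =46/9  =  5.11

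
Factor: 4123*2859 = 3^1 *7^1 *19^1*31^1*953^1= 11787657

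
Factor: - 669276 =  - 2^2*3^3*6197^1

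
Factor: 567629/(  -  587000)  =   - 967/1000 = - 2^(  -  3)*5^(-3)*967^1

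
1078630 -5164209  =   - 4085579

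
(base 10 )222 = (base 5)1342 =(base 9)266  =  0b11011110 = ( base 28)7Q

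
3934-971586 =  - 967652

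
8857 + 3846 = 12703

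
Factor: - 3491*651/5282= - 2^(-1) * 3^1*7^1*19^(-1)*31^1*139^ ( - 1) * 3491^1 = - 2272641/5282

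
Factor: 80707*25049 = 2021629643 = 11^2*23^1 * 29^1 * 37^1* 677^1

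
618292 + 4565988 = 5184280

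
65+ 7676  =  7741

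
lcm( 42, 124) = 2604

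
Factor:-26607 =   -  3^1*7^2*181^1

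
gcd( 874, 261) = 1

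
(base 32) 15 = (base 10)37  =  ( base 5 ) 122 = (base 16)25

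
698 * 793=553514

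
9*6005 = 54045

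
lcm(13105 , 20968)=104840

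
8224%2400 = 1024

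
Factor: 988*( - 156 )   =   - 154128= - 2^4*3^1*13^2*19^1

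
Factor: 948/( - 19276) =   -  3^1*61^(-1)= - 3/61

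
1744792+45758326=47503118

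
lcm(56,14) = 56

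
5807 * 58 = 336806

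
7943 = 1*7943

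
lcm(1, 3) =3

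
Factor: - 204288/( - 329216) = 399/643 = 3^1*7^1 * 19^1*643^(-1) 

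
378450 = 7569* 50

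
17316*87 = 1506492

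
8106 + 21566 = 29672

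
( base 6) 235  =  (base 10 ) 95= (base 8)137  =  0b1011111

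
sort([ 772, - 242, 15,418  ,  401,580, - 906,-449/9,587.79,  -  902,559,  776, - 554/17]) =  [- 906,  -  902, - 242, - 449/9, - 554/17, 15,401,418,559,580,587.79 , 772,776]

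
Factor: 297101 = 7^1*42443^1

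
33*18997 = 626901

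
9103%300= 103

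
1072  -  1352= -280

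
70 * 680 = 47600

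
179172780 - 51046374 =128126406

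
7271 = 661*11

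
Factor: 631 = 631^1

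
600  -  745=-145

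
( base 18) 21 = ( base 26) 1b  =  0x25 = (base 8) 45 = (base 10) 37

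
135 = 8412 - 8277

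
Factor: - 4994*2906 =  - 2^2*11^1*227^1*1453^1 =- 14512564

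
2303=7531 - 5228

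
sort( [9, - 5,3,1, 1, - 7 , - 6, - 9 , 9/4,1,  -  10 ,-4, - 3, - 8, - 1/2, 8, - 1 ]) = [ - 10,  -  9, - 8, - 7, - 6, - 5 , - 4,- 3, - 1, - 1/2,1,  1,1, 9/4 , 3,8, 9 ]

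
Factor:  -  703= - 19^1*37^1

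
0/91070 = 0 = 0.00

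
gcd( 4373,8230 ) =1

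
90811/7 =12973 = 12973.00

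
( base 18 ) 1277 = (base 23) CBC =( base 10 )6613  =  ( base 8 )14725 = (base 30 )7ad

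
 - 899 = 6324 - 7223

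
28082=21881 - -6201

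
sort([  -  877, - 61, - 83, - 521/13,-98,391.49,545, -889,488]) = [ - 889,  -  877, - 98, -83,-61, - 521/13,391.49,488,545 ]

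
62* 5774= 357988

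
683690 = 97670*7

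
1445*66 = 95370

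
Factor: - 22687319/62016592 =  - 2^(-4)*11^(  -  1 )*31^1*379^1*1931^1*352367^( - 1)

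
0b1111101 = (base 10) 125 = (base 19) 6B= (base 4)1331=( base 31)41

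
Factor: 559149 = 3^1 *29^1 *6427^1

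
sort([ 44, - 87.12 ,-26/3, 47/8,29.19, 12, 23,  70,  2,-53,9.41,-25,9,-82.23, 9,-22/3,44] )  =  [ - 87.12, - 82.23 ,-53,  -  25,-26/3, - 22/3,2 , 47/8, 9,9, 9.41,12,23, 29.19, 44, 44,70 ] 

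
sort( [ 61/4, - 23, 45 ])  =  [ - 23, 61/4,45]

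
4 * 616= 2464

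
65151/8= 65151/8  =  8143.88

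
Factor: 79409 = 11^1*7219^1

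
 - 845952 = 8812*( - 96 )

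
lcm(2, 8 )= 8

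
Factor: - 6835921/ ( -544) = 402113/32 =2^( - 5)*151^1*2663^1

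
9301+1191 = 10492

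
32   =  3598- 3566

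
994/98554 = 497/49277 =0.01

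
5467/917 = 5+126/131 = 5.96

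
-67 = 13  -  80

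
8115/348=23 + 37/116 = 23.32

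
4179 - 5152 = -973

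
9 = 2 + 7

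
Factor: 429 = 3^1*11^1*13^1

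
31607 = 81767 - 50160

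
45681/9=15227/3= 5075.67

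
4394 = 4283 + 111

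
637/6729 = 637/6729 = 0.09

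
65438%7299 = 7046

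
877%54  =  13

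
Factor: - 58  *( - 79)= 2^1*29^1*79^1 = 4582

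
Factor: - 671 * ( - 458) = 2^1 * 11^1*61^1 * 229^1 = 307318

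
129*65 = 8385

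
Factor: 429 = 3^1 * 11^1 * 13^1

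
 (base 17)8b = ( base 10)147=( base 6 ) 403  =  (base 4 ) 2103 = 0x93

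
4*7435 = 29740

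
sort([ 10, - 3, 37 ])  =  [-3, 10, 37] 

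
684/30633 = 228/10211 =0.02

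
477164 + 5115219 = 5592383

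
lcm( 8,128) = 128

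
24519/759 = 32 + 7/23 = 32.30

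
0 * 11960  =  0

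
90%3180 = 90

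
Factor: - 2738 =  - 2^1*37^2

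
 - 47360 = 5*( - 9472 )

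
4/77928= 1/19482 = 0.00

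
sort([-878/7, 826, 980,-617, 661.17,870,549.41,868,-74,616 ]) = [ - 617, - 878/7, - 74, 549.41, 616,  661.17, 826, 868, 870,980] 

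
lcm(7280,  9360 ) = 65520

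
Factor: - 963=-3^2 * 107^1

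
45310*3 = 135930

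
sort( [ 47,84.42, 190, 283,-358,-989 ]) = [ - 989,-358, 47, 84.42, 190, 283 ] 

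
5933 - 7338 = -1405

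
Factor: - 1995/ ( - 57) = 5^1 * 7^1 = 35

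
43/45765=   43/45765 = 0.00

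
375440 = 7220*52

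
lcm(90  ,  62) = 2790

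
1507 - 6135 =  - 4628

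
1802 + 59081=60883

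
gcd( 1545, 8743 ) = 1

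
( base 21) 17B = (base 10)599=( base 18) 1F5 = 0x257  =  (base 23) 131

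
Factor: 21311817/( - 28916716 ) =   -  2^(-2 ) * 3^1*2371^( - 1 ) * 3049^(- 1 )*7103939^1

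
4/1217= 4/1217 = 0.00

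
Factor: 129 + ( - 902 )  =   - 773 = - 773^1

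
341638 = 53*6446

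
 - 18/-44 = 9/22 = 0.41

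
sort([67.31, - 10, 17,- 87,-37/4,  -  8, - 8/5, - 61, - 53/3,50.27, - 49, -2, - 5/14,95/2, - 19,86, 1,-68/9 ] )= [- 87,-61, -49, - 19, - 53/3, - 10, - 37/4 , - 8, - 68/9, - 2 ,  -  8/5, - 5/14,1,17, 95/2, 50.27 , 67.31,86]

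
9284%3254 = 2776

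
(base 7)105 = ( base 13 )42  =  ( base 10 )54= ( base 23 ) 28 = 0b110110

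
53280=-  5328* (-10) 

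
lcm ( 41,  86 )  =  3526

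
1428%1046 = 382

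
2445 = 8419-5974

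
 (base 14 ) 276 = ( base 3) 200101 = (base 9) 611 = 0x1F0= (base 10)496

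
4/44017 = 4/44017  =  0.00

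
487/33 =487/33 = 14.76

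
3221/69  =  46 + 47/69  =  46.68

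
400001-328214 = 71787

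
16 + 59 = 75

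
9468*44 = 416592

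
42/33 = 14/11 = 1.27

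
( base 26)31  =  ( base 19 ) 43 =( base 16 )4F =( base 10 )79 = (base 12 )67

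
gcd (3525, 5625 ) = 75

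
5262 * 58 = 305196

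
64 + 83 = 147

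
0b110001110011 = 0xC73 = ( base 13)15b2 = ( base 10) 3187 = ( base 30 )3g7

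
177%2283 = 177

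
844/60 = 14 + 1/15 = 14.07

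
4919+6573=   11492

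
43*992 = 42656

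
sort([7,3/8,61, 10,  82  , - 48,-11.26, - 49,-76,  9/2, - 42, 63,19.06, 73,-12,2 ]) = [-76, - 49,  -  48, - 42, - 12, - 11.26,3/8, 2, 9/2, 7,10,19.06, 61,63, 73,  82]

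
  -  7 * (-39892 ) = 279244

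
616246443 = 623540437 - 7293994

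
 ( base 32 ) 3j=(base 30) 3P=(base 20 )5F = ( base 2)1110011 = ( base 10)115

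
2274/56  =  40 +17/28= 40.61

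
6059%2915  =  229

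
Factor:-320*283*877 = - 79421120 =- 2^6 * 5^1*283^1*877^1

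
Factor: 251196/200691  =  83732/66897 = 2^2*3^( - 2)*11^2*173^1*7433^(  -  1 )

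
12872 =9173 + 3699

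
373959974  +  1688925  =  375648899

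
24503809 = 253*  96853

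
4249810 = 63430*67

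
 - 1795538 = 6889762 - 8685300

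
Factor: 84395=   5^1*16879^1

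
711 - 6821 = - 6110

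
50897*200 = 10179400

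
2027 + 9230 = 11257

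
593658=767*774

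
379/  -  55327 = - 379/55327 = - 0.01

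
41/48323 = 41/48323 = 0.00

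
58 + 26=84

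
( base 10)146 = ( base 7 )266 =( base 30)4q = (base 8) 222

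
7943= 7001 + 942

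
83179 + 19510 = 102689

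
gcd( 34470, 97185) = 15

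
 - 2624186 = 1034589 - 3658775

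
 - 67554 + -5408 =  - 72962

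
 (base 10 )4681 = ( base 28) 5r5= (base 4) 1021021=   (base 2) 1001001001001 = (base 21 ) acj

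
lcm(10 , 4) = 20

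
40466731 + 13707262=54173993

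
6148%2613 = 922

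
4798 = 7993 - 3195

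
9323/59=9323/59 = 158.02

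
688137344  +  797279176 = 1485416520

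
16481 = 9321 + 7160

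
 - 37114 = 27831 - 64945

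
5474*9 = 49266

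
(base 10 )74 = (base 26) 2m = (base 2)1001010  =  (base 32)2a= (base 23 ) 35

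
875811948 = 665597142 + 210214806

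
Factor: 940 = 2^2*5^1*47^1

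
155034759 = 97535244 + 57499515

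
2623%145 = 13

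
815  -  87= 728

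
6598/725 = 9 + 73/725 = 9.10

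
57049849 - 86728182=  - 29678333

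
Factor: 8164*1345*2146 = 2^3* 5^1*13^1*29^1*37^1 * 157^1*269^1=23564324680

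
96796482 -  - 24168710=120965192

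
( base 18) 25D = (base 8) 1357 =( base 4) 23233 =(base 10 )751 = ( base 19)21A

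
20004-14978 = 5026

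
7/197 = 7/197 = 0.04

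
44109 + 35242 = 79351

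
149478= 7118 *21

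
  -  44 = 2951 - 2995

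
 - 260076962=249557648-509634610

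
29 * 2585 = 74965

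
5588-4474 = 1114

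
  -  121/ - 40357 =121/40357 = 0.00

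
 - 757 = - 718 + - 39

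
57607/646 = 57607/646 = 89.17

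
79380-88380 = - 9000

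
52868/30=26434/15 = 1762.27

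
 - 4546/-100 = 45 + 23/50 = 45.46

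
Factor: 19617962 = 2^1 * 7^1*13^1 * 107791^1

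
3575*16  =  57200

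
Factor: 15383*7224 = 2^3*3^1*7^1*43^1*15383^1  =  111126792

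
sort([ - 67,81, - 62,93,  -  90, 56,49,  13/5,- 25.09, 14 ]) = [ - 90,- 67, - 62, - 25.09, 13/5, 14,49,  56, 81, 93] 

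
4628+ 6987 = 11615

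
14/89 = 14/89 = 0.16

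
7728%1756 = 704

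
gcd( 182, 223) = 1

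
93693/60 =31231/20 = 1561.55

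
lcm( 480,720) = 1440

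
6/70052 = 3/35026 = 0.00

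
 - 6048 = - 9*672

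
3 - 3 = 0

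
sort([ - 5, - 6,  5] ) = [- 6 ,-5,5 ]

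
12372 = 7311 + 5061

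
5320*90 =478800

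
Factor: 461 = 461^1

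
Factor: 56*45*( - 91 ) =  - 2^3*3^2*5^1*7^2*13^1=- 229320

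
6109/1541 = 3 + 1486/1541 = 3.96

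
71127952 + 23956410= 95084362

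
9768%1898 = 278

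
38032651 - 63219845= - 25187194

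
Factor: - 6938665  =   - 5^1*1387733^1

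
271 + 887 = 1158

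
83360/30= 2778+2/3  =  2778.67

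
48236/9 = 5359+ 5/9=5359.56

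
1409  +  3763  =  5172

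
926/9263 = 926/9263 = 0.10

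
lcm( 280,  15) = 840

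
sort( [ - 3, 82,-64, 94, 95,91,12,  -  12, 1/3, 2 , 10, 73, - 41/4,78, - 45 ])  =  [ - 64, - 45 , - 12, - 41/4,-3, 1/3,2,10,12,73, 78,82, 91, 94 , 95 ]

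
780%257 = 9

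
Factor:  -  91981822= -2^1*45990911^1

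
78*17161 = 1338558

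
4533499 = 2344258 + 2189241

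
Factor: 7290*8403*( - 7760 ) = -2^5*3^7*5^2*97^1*2801^1 = - 475361071200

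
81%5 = 1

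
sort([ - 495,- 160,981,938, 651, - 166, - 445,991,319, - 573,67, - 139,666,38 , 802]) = [ - 573, - 495,-445, - 166, - 160, - 139,38,67, 319,651 , 666, 802,  938, 981, 991 ]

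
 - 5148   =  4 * (-1287)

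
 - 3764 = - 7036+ 3272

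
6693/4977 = 2231/1659 =1.34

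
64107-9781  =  54326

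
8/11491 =8/11491= 0.00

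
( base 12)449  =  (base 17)234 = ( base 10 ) 633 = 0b1001111001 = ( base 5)10013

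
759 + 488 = 1247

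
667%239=189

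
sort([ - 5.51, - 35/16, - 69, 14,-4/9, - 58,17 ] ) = [ - 69, - 58, - 5.51, - 35/16, - 4/9,14,17] 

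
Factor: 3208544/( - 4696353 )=  -  2^5 * 3^ ( - 3)*281^( - 1 ) * 619^( - 1) * 100267^1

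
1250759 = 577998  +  672761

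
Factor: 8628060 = 2^2*3^1* 5^1*7^1*20543^1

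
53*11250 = 596250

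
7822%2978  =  1866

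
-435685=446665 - 882350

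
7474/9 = 7474/9 = 830.44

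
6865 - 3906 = 2959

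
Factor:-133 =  - 7^1*19^1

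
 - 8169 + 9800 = 1631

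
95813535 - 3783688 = 92029847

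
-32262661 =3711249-35973910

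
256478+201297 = 457775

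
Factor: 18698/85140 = 2^( - 1 )*3^( - 2 ) * 5^( - 1)*11^(-1)*43^( - 1)*9349^1 = 9349/42570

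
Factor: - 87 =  - 3^1 * 29^1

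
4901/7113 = 4901/7113 = 0.69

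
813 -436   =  377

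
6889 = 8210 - 1321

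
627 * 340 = 213180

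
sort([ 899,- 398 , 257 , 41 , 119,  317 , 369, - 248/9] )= [ - 398 ,  -  248/9,41, 119,257, 317,  369, 899]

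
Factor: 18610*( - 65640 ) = -1221560400 = - 2^4*3^1*5^2*547^1*1861^1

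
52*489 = 25428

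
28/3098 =14/1549 = 0.01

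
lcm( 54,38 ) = 1026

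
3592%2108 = 1484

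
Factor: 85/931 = 5^1*7^( - 2) * 17^1*19^ ( - 1 ) 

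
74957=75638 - 681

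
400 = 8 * 50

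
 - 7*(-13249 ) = 92743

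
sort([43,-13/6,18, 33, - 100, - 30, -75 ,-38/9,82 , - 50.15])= [-100,-75 , - 50.15, - 30, - 38/9,-13/6, 18,33,43,82 ]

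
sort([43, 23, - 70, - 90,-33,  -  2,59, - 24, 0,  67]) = [ - 90, - 70,-33, - 24, - 2, 0 , 23,43, 59, 67 ]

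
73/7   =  10 + 3/7  =  10.43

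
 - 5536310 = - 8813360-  - 3277050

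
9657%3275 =3107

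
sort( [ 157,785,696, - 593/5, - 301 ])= [ - 301, - 593/5, 157, 696, 785 ]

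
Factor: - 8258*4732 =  - 39076856 = - 2^3*7^1 * 13^2*4129^1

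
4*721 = 2884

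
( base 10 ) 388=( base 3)112101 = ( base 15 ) 1ad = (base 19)118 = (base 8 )604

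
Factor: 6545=5^1*7^1*11^1*17^1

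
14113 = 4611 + 9502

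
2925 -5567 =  - 2642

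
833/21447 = 833/21447 = 0.04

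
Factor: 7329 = 3^1*7^1*349^1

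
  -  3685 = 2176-5861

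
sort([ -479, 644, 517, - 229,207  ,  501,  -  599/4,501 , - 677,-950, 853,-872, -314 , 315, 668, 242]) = [ -950, - 872, - 677, - 479,  -  314, - 229, - 599/4, 207, 242,315,501, 501 , 517,644,668, 853]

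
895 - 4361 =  - 3466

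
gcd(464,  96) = 16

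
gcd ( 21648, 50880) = 48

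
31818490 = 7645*4162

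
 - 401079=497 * (  -  807 ) 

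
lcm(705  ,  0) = 0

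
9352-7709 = 1643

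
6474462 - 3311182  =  3163280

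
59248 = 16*3703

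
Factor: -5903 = -5903^1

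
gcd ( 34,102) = 34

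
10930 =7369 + 3561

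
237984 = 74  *3216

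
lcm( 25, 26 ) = 650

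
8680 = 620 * 14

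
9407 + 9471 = 18878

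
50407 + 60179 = 110586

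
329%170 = 159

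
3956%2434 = 1522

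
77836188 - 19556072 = 58280116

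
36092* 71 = 2562532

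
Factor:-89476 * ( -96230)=2^3*5^1* 9623^1*22369^1 = 8610275480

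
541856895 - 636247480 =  - 94390585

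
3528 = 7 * 504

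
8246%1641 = 41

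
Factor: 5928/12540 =2^1*5^( - 1)*11^( - 1) * 13^1 = 26/55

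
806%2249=806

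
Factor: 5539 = 29^1 * 191^1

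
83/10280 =83/10280 = 0.01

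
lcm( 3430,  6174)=30870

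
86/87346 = 43/43673 = 0.00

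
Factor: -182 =-2^1*7^1*13^1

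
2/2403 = 2/2403 = 0.00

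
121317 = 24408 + 96909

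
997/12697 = 997/12697 =0.08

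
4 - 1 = 3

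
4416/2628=368/219= 1.68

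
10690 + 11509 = 22199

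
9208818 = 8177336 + 1031482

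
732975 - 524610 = 208365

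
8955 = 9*995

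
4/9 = 4/9 =0.44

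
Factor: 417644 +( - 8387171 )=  - 7969527 = -3^2*885503^1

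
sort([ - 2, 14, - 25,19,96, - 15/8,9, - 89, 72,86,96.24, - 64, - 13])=[ - 89,-64, - 25, - 13, - 2, - 15/8, 9 , 14 , 19,72 , 86,96,96.24]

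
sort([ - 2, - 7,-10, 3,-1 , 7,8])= [ -10, - 7, - 2 ,-1, 3,  7, 8 ] 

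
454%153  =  148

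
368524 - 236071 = 132453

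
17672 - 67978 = - 50306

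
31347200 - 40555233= - 9208033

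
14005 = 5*2801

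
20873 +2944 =23817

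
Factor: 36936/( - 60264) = -19^1*31^( - 1 ) = - 19/31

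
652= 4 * 163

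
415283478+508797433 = 924080911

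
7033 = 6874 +159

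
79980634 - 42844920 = 37135714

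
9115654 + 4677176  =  13792830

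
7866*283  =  2226078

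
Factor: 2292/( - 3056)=  -  3/4 =-2^( - 2)*3^1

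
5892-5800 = 92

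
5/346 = 5/346=0.01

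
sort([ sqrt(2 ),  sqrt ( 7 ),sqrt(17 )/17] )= [ sqrt( 17) /17,sqrt( 2 ),sqrt(7) ]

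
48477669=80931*599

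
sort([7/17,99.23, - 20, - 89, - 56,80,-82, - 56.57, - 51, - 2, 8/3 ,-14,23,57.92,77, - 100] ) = [ - 100,  -  89, - 82, - 56.57, - 56, - 51, - 20, - 14, - 2,  7/17,8/3,23,57.92, 77, 80,99.23 ]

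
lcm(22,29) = 638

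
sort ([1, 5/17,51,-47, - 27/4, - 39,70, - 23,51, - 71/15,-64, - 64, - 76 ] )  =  [ - 76 , - 64, - 64, - 47, - 39, - 23, - 27/4, - 71/15,  5/17,1,51, 51, 70]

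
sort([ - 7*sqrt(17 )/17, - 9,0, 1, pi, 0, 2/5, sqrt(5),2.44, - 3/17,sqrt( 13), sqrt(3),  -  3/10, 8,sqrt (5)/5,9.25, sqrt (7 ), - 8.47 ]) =[ - 9, - 8.47, - 7*sqrt(  17)/17, - 3/10, - 3/17, 0, 0,  2/5, sqrt(5 ) /5,1, sqrt(3 ), sqrt(5 ), 2.44, sqrt( 7 ), pi,sqrt(13 ),8  ,  9.25] 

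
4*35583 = 142332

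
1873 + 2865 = 4738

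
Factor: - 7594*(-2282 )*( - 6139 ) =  - 106385849612 = - 2^2*7^2*163^1 * 877^1*3797^1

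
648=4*162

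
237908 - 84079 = 153829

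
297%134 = 29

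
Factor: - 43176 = -2^3*3^1*7^1*257^1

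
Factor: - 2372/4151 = - 2^2*7^( - 1) = -4/7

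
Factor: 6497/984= 2^( - 3 )*3^(  -  1 ) * 41^ (  -  1 )*73^1 * 89^1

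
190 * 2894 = 549860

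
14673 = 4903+9770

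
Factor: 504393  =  3^1 * 19^1*8849^1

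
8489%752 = 217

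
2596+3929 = 6525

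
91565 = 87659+3906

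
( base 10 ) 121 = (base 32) 3P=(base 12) a1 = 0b1111001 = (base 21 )5G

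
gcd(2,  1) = 1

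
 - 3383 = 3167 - 6550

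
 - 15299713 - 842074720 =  - 857374433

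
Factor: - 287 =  - 7^1*41^1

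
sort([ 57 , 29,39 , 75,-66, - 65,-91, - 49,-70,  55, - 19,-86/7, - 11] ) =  [ - 91, -70, - 66, - 65, - 49, - 19, - 86/7, - 11,29 , 39  ,  55,57,75]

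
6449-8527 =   -  2078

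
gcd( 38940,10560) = 660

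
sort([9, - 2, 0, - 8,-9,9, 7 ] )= [  -  9,  -  8, - 2,  0, 7,9,9] 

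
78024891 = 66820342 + 11204549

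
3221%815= 776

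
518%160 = 38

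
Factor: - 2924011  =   - 47^1*62213^1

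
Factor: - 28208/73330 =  - 14104/36665 = - 2^3*5^( - 1)*41^1 * 43^1*7333^( - 1)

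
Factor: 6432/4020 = 2^3*5^(-1 ) = 8/5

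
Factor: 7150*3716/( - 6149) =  - 185800/43=-2^3*5^2*43^( - 1)*929^1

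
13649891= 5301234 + 8348657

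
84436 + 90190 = 174626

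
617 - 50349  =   -49732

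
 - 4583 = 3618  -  8201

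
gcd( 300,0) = 300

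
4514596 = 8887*508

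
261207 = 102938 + 158269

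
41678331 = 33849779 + 7828552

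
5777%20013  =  5777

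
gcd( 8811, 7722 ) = 99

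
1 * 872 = 872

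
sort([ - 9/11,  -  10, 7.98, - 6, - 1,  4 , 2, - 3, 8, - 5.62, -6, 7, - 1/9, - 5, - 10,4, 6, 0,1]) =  [ - 10 , - 10,  -  6, - 6, - 5.62, - 5,-3, - 1, - 9/11, - 1/9, 0, 1,  2,4,4,6,7,7.98, 8]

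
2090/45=46+4/9  =  46.44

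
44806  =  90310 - 45504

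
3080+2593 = 5673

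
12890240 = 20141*640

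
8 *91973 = 735784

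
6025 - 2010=4015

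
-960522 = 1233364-2193886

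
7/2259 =7/2259=0.00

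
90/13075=18/2615 = 0.01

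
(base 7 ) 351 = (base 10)183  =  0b10110111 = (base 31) 5S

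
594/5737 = 594/5737 = 0.10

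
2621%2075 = 546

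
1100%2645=1100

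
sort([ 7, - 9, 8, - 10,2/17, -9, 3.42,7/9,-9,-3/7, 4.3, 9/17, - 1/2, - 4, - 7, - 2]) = [ - 10, - 9,-9,  -  9, - 7, - 4, - 2, - 1/2 , - 3/7, 2/17 , 9/17,7/9, 3.42, 4.3,7,8]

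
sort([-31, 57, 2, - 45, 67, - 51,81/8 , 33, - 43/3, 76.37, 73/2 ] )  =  [ - 51, - 45, - 31, - 43/3,2,  81/8, 33,73/2, 57,  67,76.37]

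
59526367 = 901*66067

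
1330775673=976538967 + 354236706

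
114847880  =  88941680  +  25906200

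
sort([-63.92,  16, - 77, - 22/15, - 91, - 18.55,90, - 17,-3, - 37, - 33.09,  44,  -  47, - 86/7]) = [ - 91, - 77,-63.92, -47, - 37, - 33.09, -18.55, - 17, - 86/7, - 3, - 22/15, 16 , 44,90]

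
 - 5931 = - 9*659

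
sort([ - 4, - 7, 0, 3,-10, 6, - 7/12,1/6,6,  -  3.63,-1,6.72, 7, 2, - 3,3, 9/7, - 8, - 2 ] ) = [ -10,  -  8, - 7, - 4,  -  3.63 ,  -  3,  -  2, - 1, -7/12,0,1/6 , 9/7,2, 3,3 , 6, 6, 6.72,7]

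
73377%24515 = 24347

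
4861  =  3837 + 1024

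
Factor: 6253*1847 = 13^2*37^1*1847^1 = 11549291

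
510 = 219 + 291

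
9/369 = 1/41= 0.02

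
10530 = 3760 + 6770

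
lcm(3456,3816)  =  183168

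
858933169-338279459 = 520653710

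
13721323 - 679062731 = -665341408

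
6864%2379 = 2106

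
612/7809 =204/2603 = 0.08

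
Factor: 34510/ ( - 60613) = -4930/8659 = - 2^1*5^1*7^( - 1 ) * 17^1*29^1*1237^( - 1)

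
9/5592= 3/1864 = 0.00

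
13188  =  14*942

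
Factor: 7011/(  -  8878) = -2^( - 1 )*3^2 *19^1*23^(-1)* 41^1*193^(-1)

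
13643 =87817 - 74174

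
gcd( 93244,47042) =2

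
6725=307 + 6418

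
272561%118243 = 36075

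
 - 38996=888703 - 927699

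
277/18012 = 277/18012=0.02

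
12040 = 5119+6921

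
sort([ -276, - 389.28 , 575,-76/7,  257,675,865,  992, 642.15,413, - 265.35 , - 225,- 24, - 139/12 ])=[- 389.28, - 276, - 265.35, - 225, - 24, - 139/12,  -  76/7,257,413,575,642.15, 675,865,992 ] 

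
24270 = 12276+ 11994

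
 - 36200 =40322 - 76522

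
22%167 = 22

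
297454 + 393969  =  691423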